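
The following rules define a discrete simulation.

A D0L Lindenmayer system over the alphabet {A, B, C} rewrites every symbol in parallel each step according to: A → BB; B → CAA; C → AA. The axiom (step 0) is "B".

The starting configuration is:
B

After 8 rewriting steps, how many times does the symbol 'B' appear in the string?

448

k=0  B
k=1  CAA
k=2  AABBBB
k=3  BBBBCAACAACAACAA
k=4  CAACAACAACAAAABBBBAABBBBAABBBBAABBBB
k=5  AABBBBAABBBBAABBBBAABBBBBBBBCAACAACAACAABBBBCAACAACAACAABBBBCAACAACAACAABBBBCAACAACAACAA
k=6  BBBBCAACAACAACAABBBBCAACAACAACAABBBBCAACAACAACAABBBBCAACAA…BBBBAABBBBAABBBBAABBBBCAACAACAACAAAABBBBAABBBBAABBBBAABBBB  (len 208)
k=7  CAACAACAACAAAABBBBAABBBBAABBBBAABBBBCAACAACAACAAAABBBBAABB…ACAACAACAABBBBCAACAACAACAABBBBCAACAACAACAABBBBCAACAACAACAA  (len 496)
k=8  AABBBBAABBBBAABBBBAABBBBBBBBCAACAACAACAABBBBCAACAACAACAABB…BBBBAABBBBAABBBBAABBBBCAACAACAACAAAABBBBAABBBBAABBBBAABBBB  (len 1184)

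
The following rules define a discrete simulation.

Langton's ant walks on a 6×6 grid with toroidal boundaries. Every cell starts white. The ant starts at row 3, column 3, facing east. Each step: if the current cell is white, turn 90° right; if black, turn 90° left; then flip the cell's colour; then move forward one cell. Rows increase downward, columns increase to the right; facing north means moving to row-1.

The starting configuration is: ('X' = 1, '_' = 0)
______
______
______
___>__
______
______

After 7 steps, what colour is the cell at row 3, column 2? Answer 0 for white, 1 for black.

0) ______
______
______
___>__
______
______
1) ______
______
______
___X__
___v__
______
2) ______
______
______
___X__
__<X__
______
3) ______
______
______
__^X__
__XX__
______
4) ______
______
______
__X>__
__XX__
______
5) ______
______
___^__
__X___
__XX__
______
6) ______
______
___X>_
__X___
__XX__
______
7) ______
______
___XX_
__X_v_
__XX__
______

1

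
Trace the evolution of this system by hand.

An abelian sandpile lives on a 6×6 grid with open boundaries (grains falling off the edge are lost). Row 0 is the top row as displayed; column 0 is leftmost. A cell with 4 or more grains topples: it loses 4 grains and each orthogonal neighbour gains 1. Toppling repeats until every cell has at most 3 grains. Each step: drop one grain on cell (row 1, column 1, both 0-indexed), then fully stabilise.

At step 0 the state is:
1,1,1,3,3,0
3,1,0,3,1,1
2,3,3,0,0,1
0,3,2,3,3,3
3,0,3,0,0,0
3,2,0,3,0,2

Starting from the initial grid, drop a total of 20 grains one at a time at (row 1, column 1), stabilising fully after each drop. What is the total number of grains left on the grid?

64

t=0: 1,1,1,3,3,0
3,1,0,3,1,1
2,3,3,0,0,1
0,3,2,3,3,3
3,0,3,0,0,0
3,2,0,3,0,2
t=1: 1,1,1,3,3,0
3,2,0,3,1,1
2,3,3,0,0,1
0,3,2,3,3,3
3,0,3,0,0,0
3,2,0,3,0,2
t=2: 1,1,1,3,3,0
3,3,0,3,1,1
2,3,3,0,0,1
0,3,2,3,3,3
3,0,3,0,0,0
3,2,0,3,0,2
t=3: 2,2,1,3,3,0
1,2,2,3,1,1
0,3,1,2,1,2
2,1,2,1,1,0
3,2,0,2,1,1
3,2,1,3,0,2
t=4: 2,2,1,3,3,0
1,3,2,3,1,1
0,3,1,2,1,2
2,1,2,1,1,0
3,2,0,2,1,1
3,2,1,3,0,2
t=5: 2,3,1,3,3,0
2,1,3,3,1,1
1,0,2,2,1,2
2,2,2,1,1,0
3,2,0,2,1,1
3,2,1,3,0,2
t=6: 2,3,1,3,3,0
2,2,3,3,1,1
1,0,2,2,1,2
2,2,2,1,1,0
3,2,0,2,1,1
3,2,1,3,0,2
t=7: 2,3,1,3,3,0
2,3,3,3,1,1
1,0,2,2,1,2
2,2,2,1,1,0
3,2,0,2,1,1
3,2,1,3,0,2
t=8: 3,1,0,2,0,1
3,2,2,1,3,1
1,1,3,3,1,2
2,2,2,1,1,0
3,2,0,2,1,1
3,2,1,3,0,2
t=9: 3,1,0,2,0,1
3,3,2,1,3,1
1,1,3,3,1,2
2,2,2,1,1,0
3,2,0,2,1,1
3,2,1,3,0,2
t=10: 0,3,0,2,0,1
1,1,3,1,3,1
2,2,3,3,1,2
2,2,2,1,1,0
3,2,0,2,1,1
3,2,1,3,0,2
t=11: 0,3,0,2,0,1
1,2,3,1,3,1
2,2,3,3,1,2
2,2,2,1,1,0
3,2,0,2,1,1
3,2,1,3,0,2
t=12: 0,3,0,2,0,1
1,3,3,1,3,1
2,2,3,3,1,2
2,2,2,1,1,0
3,2,0,2,1,1
3,2,1,3,0,2
t=13: 1,0,2,2,0,1
2,3,1,3,3,1
3,0,2,0,2,2
2,3,3,2,1,0
3,2,0,2,1,1
3,2,1,3,0,2
t=14: 1,1,2,2,0,1
3,0,2,3,3,1
3,1,2,0,2,2
2,3,3,2,1,0
3,2,0,2,1,1
3,2,1,3,0,2
t=15: 1,1,2,2,0,1
3,1,2,3,3,1
3,1,2,0,2,2
2,3,3,2,1,0
3,2,0,2,1,1
3,2,1,3,0,2
t=16: 1,1,2,2,0,1
3,2,2,3,3,1
3,1,2,0,2,2
2,3,3,2,1,0
3,2,0,2,1,1
3,2,1,3,0,2
t=17: 1,1,2,2,0,1
3,3,2,3,3,1
3,1,2,0,2,2
2,3,3,2,1,0
3,2,0,2,1,1
3,2,1,3,0,2
t=18: 2,2,2,2,0,1
1,1,3,3,3,1
0,3,2,0,2,2
3,3,3,2,1,0
3,2,0,2,1,1
3,2,1,3,0,2
t=19: 2,2,2,2,0,1
1,2,3,3,3,1
0,3,2,0,2,2
3,3,3,2,1,0
3,2,0,2,1,1
3,2,1,3,0,2
t=20: 2,2,2,2,0,1
1,3,3,3,3,1
0,3,2,0,2,2
3,3,3,2,1,0
3,2,0,2,1,1
3,2,1,3,0,2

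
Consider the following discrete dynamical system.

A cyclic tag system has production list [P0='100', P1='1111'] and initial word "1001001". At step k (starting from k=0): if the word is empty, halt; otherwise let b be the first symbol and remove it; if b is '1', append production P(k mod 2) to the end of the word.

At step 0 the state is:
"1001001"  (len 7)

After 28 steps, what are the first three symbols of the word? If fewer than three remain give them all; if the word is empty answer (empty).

t=0: "1001001"  (len 7)
t=1: "001001100"  (len 9)
t=2: "01001100"  (len 8)
t=3: "1001100"  (len 7)
t=4: "0011001111"  (len 10)
t=5: "011001111"  (len 9)
t=6: "11001111"  (len 8)
t=7: "1001111100"  (len 10)
t=8: "0011111001111"  (len 13)
t=9: "011111001111"  (len 12)
t=10: "11111001111"  (len 11)
t=11: "1111001111100"  (len 13)
t=12: "1110011111001111"  (len 16)
t=13: "110011111001111100"  (len 18)
t=14: "100111110011111001111"  (len 21)
t=15: "00111110011111001111100"  (len 23)
t=16: "0111110011111001111100"  (len 22)
t=17: "111110011111001111100"  (len 21)
t=18: "111100111110011111001111"  (len 24)
t=19: "11100111110011111001111100"  (len 26)
t=20: "11001111100111110011111001111"  (len 29)
t=21: "1001111100111110011111001111100"  (len 31)
t=22: "0011111001111100111110011111001111"  (len 34)
t=23: "011111001111100111110011111001111"  (len 33)
t=24: "11111001111100111110011111001111"  (len 32)
t=25: "1111001111100111110011111001111100"  (len 34)
t=26: "1110011111001111100111110011111001111"  (len 37)
t=27: "110011111001111100111110011111001111100"  (len 39)
t=28: "100111110011111001111100111110011111001111"  (len 42)

100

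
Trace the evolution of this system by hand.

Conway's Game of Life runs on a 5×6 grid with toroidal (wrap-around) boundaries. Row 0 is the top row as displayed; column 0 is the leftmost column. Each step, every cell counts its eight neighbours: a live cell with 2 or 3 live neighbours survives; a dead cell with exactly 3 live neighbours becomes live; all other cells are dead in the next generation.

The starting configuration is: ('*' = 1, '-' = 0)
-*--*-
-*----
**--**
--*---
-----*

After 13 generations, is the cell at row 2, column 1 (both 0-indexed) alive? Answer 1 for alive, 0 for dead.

0) -*--*-
-*----
**--**
--*---
-----*
1) *-----
-**-*-
***--*
-*--*-
------
2) -*----
--**--
----**
-**--*
------
3) --*---
--***-
**--**
*---**
***---
4) ------
*-*-*-
-**---
--***-
*-**--
5) --*--*
--**--
----**
----*-
-**-*-
6) ----*-
--**-*
----**
----*-
-**-**
7) **----
---*-*
-----*
*-----
----**
8) *-----
----**
*---**
*---*-
-*---*
9) *---*-
----*-
*--*--
-*--*-
-*---*
10) *---*-
---**-
---***
-**-**
-*--**
11) *-----
------
*-----
-**---
-**---
12) -*----
------
-*----
*-*---
*-*---
13) -*----
------
-*----
*-*---
*-*---

1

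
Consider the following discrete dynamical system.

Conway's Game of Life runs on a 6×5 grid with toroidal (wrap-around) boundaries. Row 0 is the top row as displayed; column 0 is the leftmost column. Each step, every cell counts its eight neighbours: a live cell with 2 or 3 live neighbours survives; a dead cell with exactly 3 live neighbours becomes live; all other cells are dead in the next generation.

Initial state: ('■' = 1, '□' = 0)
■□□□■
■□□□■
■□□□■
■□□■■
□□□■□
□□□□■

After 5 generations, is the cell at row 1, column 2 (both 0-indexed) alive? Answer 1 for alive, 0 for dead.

0) ■□□□■
■□□□■
■□□□■
■□□■■
□□□■□
□□□□■
1) □□□■□
□■□■□
□■□□□
■□□■□
■□□■□
■□□■■
2) ■□□■□
□□□□□
■■□□■
■■■□□
■■■■□
■□■■□
3) □■■■□
□■□□□
□□■□■
□□□□□
□□□□□
■□□□□
4) ■■■□□
■■□□□
□□□□□
□□□□□
□□□□□
□■■□□
5) □□□□□
■□■□□
□□□□□
□□□□□
□□□□□
■□■□□

1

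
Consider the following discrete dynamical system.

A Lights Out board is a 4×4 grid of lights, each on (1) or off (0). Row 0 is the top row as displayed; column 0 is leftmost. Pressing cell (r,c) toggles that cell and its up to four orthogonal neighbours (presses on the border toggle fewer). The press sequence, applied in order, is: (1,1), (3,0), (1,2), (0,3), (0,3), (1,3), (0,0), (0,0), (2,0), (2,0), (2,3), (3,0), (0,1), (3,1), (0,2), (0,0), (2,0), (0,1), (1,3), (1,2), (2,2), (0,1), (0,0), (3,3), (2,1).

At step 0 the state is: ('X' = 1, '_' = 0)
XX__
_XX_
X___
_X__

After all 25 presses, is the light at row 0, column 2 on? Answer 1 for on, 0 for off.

0

t=0: XX__
_XX_
X___
_X__
t=1: X___
X___
XX__
_X__
t=2: X___
X___
_X__
X___
t=3: X_X_
XXXX
_XX_
X___
t=4: X__X
XXX_
_XX_
X___
t=5: X_X_
XXXX
_XX_
X___
t=6: X_XX
XX__
_XXX
X___
t=7: _XXX
_X__
_XXX
X___
t=8: X_XX
XX__
_XXX
X___
t=9: X_XX
_X__
X_XX
____
t=10: X_XX
XX__
_XXX
X___
t=11: X_XX
XX_X
_X__
X__X
t=12: X_XX
XX_X
XX__
_X_X
t=13: _X_X
X__X
XX__
_X_X
t=14: _X_X
X__X
X___
X_XX
t=15: __X_
X_XX
X___
X_XX
t=16: XXX_
__XX
X___
X_XX
t=17: XXX_
X_XX
_X__
__XX
t=18: ____
XXXX
_X__
__XX
t=19: ___X
XX__
_X_X
__XX
t=20: __XX
X_XX
_XXX
__XX
t=21: __XX
X__X
____
___X
t=22: XX_X
XX_X
____
___X
t=23: ___X
_X_X
____
___X
t=24: ___X
_X_X
___X
__X_
t=25: ___X
___X
XXXX
_XX_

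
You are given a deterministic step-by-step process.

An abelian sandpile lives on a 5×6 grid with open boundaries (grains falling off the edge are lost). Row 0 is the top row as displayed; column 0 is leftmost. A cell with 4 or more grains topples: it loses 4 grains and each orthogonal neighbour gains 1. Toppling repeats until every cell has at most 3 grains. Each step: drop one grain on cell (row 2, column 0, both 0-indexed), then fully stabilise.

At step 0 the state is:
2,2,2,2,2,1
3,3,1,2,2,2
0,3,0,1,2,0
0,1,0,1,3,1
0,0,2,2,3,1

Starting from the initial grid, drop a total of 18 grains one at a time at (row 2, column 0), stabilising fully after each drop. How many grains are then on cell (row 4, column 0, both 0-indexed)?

1

gen 0: 2,2,2,2,2,1
3,3,1,2,2,2
0,3,0,1,2,0
0,1,0,1,3,1
0,0,2,2,3,1
gen 1: 2,2,2,2,2,1
3,3,1,2,2,2
1,3,0,1,2,0
0,1,0,1,3,1
0,0,2,2,3,1
gen 2: 2,2,2,2,2,1
3,3,1,2,2,2
2,3,0,1,2,0
0,1,0,1,3,1
0,0,2,2,3,1
gen 3: 2,2,2,2,2,1
3,3,1,2,2,2
3,3,0,1,2,0
0,1,0,1,3,1
0,0,2,2,3,1
gen 4: 3,3,2,2,2,1
1,1,2,2,2,2
2,1,1,1,2,0
1,2,0,1,3,1
0,0,2,2,3,1
gen 5: 3,3,2,2,2,1
1,1,2,2,2,2
3,1,1,1,2,0
1,2,0,1,3,1
0,0,2,2,3,1
gen 6: 3,3,2,2,2,1
2,1,2,2,2,2
0,2,1,1,2,0
2,2,0,1,3,1
0,0,2,2,3,1
gen 7: 3,3,2,2,2,1
2,1,2,2,2,2
1,2,1,1,2,0
2,2,0,1,3,1
0,0,2,2,3,1
gen 8: 3,3,2,2,2,1
2,1,2,2,2,2
2,2,1,1,2,0
2,2,0,1,3,1
0,0,2,2,3,1
gen 9: 3,3,2,2,2,1
2,1,2,2,2,2
3,2,1,1,2,0
2,2,0,1,3,1
0,0,2,2,3,1
gen 10: 3,3,2,2,2,1
3,1,2,2,2,2
0,3,1,1,2,0
3,2,0,1,3,1
0,0,2,2,3,1
gen 11: 3,3,2,2,2,1
3,1,2,2,2,2
1,3,1,1,2,0
3,2,0,1,3,1
0,0,2,2,3,1
gen 12: 3,3,2,2,2,1
3,1,2,2,2,2
2,3,1,1,2,0
3,2,0,1,3,1
0,0,2,2,3,1
gen 13: 3,3,2,2,2,1
3,1,2,2,2,2
3,3,1,1,2,0
3,2,0,1,3,1
0,0,2,2,3,1
gen 14: 1,1,3,2,2,1
2,0,3,2,2,2
3,2,2,1,2,0
1,0,1,1,3,1
1,1,2,2,3,1
gen 15: 1,1,3,2,2,1
3,0,3,2,2,2
0,3,2,1,2,0
2,0,1,1,3,1
1,1,2,2,3,1
gen 16: 1,1,3,2,2,1
3,0,3,2,2,2
1,3,2,1,2,0
2,0,1,1,3,1
1,1,2,2,3,1
gen 17: 1,1,3,2,2,1
3,0,3,2,2,2
2,3,2,1,2,0
2,0,1,1,3,1
1,1,2,2,3,1
gen 18: 1,1,3,2,2,1
3,0,3,2,2,2
3,3,2,1,2,0
2,0,1,1,3,1
1,1,2,2,3,1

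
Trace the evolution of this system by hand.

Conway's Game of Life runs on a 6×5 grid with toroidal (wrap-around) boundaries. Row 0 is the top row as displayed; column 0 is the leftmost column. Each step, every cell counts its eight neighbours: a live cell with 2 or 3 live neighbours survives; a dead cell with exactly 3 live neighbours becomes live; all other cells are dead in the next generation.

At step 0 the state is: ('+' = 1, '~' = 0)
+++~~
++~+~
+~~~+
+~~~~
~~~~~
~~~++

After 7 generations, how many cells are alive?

k=0  +++~~
++~+~
+~~~+
+~~~~
~~~~~
~~~++
k=1  ~~~~~
~~~+~
~~~~~
+~~~+
~~~~+
+++++
k=2  ++~~~
~~~~~
~~~~+
+~~~+
~~+~~
+++++
k=3  ~~~+~
+~~~~
+~~~+
+~~++
~~+~~
~~~++
k=4  ~~~+~
+~~~~
~+~+~
++~+~
+~+~~
~~+++
k=5  ~~++~
~~+~+
~+~~~
+~~+~
+~~~~
~++~+
k=6  +~~~+
~++~~
+++++
++~~+
+~++~
+++~+
k=7  ~~~~+
~~~~~
~~~~~
~~~~~
~~~~~
~~+~~

2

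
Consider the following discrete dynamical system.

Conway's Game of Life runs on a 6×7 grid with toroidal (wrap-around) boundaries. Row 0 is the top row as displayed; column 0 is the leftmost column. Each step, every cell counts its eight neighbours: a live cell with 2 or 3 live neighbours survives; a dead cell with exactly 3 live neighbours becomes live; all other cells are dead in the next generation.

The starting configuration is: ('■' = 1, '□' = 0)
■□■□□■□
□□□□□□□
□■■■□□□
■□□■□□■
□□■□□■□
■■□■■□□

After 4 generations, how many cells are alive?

k=0  ■□■□□■□
□□□□□□□
□■■■□□□
■□□■□□■
□□■□□■□
■■□■■□□
k=1  ■□■■■□■
□□□■□□□
■■■■□□□
■□□■■□■
□□■□□■□
■□□■■■□
k=2  ■■■□□□■
□□□□□□■
■■□□□□■
■□□□■■■
■■■□□□□
■□□□□□□
k=3  □■□□□□■
□□■□□■□
□■□□□□□
□□■□□■□
□□□□□■□
□□□□□□□
k=4  □□□□□□□
■■■□□□□
□■■□□□□
□□□□□□□
□□□□□□□
□□□□□□□

5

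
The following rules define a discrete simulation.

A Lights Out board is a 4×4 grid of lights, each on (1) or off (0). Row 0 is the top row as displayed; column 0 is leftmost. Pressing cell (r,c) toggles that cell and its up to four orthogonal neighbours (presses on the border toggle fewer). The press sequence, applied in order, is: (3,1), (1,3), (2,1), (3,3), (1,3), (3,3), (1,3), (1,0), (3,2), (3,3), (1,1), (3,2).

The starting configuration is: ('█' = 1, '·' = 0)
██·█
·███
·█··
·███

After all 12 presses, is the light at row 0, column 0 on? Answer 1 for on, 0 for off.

[0] ██·█
·███
·█··
·███
[1] ██·█
·███
····
█··█
[2] ██··
·█··
···█
█··█
[3] ██··
····
████
██·█
[4] ██··
····
███·
███·
[5] ██·█
··██
████
███·
[6] ██·█
··██
███·
██·█
[7] ██··
····
████
██·█
[8] ·█··
██··
·███
██·█
[9] ·█··
██··
·█·█
█·█·
[10] ·█··
██··
·█··
█··█
[11] ····
··█·
····
█··█
[12] ····
··█·
··█·
███·

0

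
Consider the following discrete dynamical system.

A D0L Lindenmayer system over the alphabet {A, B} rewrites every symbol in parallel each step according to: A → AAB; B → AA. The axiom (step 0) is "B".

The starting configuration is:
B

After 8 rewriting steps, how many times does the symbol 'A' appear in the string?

0) B
1) AA
2) AABAAB
3) AABAABAAAABAABAA
4) AABAABAAAABAABAAAABAABAABAABAAAABAABAAAABAAB
5) AABAABAAAABAABAAAABAABAABAABAAAABAABAAAABAABAABAABAAAABAABAAAABAABAAAABAABAAAABAABAABAABAAAABAABAAAABAABAABAABAAAABAABAA
6) AABAABAAAABAABAAAABAABAABAABAAAABAABAAAABAABAABAABAAAABAAB…BAABAAAABAABAAAABAABAAAABAABAAAABAABAABAABAAAABAABAAAABAAB  (len 328)
7) AABAABAAAABAABAAAABAABAABAABAAAABAABAAAABAABAABAABAAAABAAB…BAABAAAABAABAAAABAABAABAABAAAABAABAAAABAABAABAABAAAABAABAA  (len 896)
8) AABAABAAAABAABAAAABAABAABAABAAAABAABAAAABAABAABAABAAAABAAB…BAABAAAABAABAAAABAABAAAABAABAAAABAABAABAABAAAABAABAAAABAAB  (len 2448)

1792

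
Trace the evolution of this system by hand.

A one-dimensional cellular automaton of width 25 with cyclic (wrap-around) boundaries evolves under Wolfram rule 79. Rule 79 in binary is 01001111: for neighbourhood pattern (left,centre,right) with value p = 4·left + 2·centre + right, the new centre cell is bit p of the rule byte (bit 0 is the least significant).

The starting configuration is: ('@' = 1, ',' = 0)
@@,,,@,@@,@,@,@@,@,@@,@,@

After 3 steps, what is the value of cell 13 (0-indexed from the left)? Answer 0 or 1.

0

k=0  @@,,,@,@@,@,@,@@,@,@@,@,@
k=1  ,@,@@@,@@,@,@,@@,@,@@,@,@
k=2  ,@,@,@,@@,@,@,@@,@,@@,@,@
k=3  ,@,@,@,@@,@,@,@@,@,@@,@,@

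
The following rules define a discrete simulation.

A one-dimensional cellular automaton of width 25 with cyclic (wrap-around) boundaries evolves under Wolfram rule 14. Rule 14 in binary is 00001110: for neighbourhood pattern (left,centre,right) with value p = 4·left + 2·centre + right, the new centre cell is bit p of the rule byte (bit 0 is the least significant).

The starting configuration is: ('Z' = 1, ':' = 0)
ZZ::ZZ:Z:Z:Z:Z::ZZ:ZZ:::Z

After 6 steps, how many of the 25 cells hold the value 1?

0) ZZ::ZZ:Z:Z:Z:Z::ZZ:ZZ:::Z
1) :::ZZ::Z:Z:Z:Z:ZZ::Z:::ZZ
2) ::ZZ::ZZ:Z:Z:Z:Z::ZZ::ZZ:
3) :ZZ::ZZ::Z:Z:Z:Z:ZZ::ZZ::
4) ZZ::ZZ::ZZ:Z:Z:Z:Z::ZZ:::
5) Z::ZZ::ZZ::Z:Z:Z:Z:ZZ:::Z
6) ::ZZ::ZZ::ZZ:Z:Z:Z:Z:::ZZ

12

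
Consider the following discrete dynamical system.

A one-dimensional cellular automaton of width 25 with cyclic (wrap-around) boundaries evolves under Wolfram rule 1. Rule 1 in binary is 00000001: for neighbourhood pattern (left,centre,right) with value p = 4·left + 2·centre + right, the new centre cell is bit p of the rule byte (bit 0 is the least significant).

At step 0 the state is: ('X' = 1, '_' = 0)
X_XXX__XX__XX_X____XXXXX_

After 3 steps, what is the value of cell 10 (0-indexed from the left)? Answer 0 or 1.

0

k=0  X_XXX__XX__XX_X____XXXXX_
k=1  ________________XX_______
k=2  XXXXXXXXXXXXXXX____XXXXXX
k=3  ________________XX_______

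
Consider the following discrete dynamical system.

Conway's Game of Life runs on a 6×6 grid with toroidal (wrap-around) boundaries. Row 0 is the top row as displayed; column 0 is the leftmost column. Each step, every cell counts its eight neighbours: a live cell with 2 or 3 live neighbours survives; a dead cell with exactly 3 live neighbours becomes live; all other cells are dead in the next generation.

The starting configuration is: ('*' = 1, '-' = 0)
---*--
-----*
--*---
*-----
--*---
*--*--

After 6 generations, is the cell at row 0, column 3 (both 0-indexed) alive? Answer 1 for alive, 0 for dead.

0

t=0: ---*--
-----*
--*---
*-----
--*---
*--*--
t=1: ----*-
------
------
-*----
-*----
--**--
t=2: ---*--
------
------
------
-*----
--**--
t=3: --**--
------
------
------
--*---
--**--
t=4: --**--
------
------
------
--**--
-*----
t=5: --*---
------
------
------
--*---
-*----
t=6: ------
------
------
------
------
-**---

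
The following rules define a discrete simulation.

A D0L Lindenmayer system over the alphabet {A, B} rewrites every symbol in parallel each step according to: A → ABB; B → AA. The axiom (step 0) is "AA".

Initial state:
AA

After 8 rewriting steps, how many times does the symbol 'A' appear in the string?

[0] AA
[1] ABBABB
[2] ABBAAAAABBAAAA
[3] ABBAAAAABBABBABBABBABBAAAAABBABBABBABB
[4] ABBAAAAABBABBABBABBABBAAAAABBAAAAABBAAAAABBAAAAABBAAAAABBABBABBABBABBAAAAABBAAAAABBAAAAABBAAAA
[5] ABBAAAAABBABBABBABBABBAAAAABBAAAAABBAAAAABBAAAAABBAAAAABBA…BABBAAAAABBABBABBABBABBAAAAABBABBABBABBABBAAAAABBABBABBABB  (len 246)
[6] ABBAAAAABBABBABBABBABBAAAAABBAAAAABBAAAAABBAAAAABBAAAAABBA…AAAAABBAAAAABBAAAAABBABBABBABBABBAAAAABBAAAAABBAAAAABBAAAA  (len 622)
[7] ABBAAAAABBABBABBABBABBAAAAABBAAAAABBAAAAABBAAAAABBAAAAABBA…BABBAAAAABBABBABBABBABBAAAAABBABBABBABBABBAAAAABBABBABBABB  (len 1606)
[8] ABBAAAAABBABBABBABBABBAAAAABBAAAAABBAAAAABBAAAAABBAAAAABBA…AAAAABBAAAAABBAAAAABBABBABBABBABBAAAAABBAAAAABBAAAAABBAAAA  (len 4094)

2330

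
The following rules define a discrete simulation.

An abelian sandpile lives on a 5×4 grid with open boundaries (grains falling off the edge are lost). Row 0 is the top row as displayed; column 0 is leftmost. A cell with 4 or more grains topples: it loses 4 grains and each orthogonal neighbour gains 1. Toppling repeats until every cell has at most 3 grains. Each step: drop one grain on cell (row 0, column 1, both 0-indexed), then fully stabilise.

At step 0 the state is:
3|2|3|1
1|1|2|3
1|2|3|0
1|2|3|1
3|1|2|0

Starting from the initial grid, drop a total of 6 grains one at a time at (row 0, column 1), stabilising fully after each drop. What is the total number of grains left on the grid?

0) 3|2|3|1
1|1|2|3
1|2|3|0
1|2|3|1
3|1|2|0
1) 3|3|3|1
1|1|2|3
1|2|3|0
1|2|3|1
3|1|2|0
2) 0|2|0|2
2|2|3|3
1|2|3|0
1|2|3|1
3|1|2|0
3) 0|3|0|2
2|2|3|3
1|2|3|0
1|2|3|1
3|1|2|0
4) 1|0|1|2
2|3|3|3
1|2|3|0
1|2|3|1
3|1|2|0
5) 1|1|1|2
2|3|3|3
1|2|3|0
1|2|3|1
3|1|2|0
6) 1|2|1|2
2|3|3|3
1|2|3|0
1|2|3|1
3|1|2|0

36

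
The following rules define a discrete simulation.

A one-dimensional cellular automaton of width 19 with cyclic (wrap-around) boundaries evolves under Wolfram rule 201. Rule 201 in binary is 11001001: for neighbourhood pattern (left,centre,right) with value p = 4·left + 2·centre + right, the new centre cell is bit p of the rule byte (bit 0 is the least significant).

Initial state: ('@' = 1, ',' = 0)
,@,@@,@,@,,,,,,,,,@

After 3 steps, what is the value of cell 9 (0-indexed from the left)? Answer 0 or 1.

0

[0] ,@,@@,@,@,,,,,,,,,@
[1] ,,,@@,,,,,@@@@@@@,,
[2] @@,@@,@@@,@@@@@@@,@
[3] @@,@@,@@@,@@@@@@@,@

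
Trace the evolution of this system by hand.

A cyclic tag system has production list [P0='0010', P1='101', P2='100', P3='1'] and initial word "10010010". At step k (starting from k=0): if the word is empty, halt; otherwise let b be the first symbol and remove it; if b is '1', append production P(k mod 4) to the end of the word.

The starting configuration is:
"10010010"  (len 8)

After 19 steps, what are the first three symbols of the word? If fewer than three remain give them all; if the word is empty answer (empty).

001

[0] "10010010"  (len 8)
[1] "00100100010"  (len 11)
[2] "0100100010"  (len 10)
[3] "100100010"  (len 9)
[4] "001000101"  (len 9)
[5] "01000101"  (len 8)
[6] "1000101"  (len 7)
[7] "000101100"  (len 9)
[8] "00101100"  (len 8)
[9] "0101100"  (len 7)
[10] "101100"  (len 6)
[11] "01100100"  (len 8)
[12] "1100100"  (len 7)
[13] "1001000010"  (len 10)
[14] "001000010101"  (len 12)
[15] "01000010101"  (len 11)
[16] "1000010101"  (len 10)
[17] "0000101010010"  (len 13)
[18] "000101010010"  (len 12)
[19] "00101010010"  (len 11)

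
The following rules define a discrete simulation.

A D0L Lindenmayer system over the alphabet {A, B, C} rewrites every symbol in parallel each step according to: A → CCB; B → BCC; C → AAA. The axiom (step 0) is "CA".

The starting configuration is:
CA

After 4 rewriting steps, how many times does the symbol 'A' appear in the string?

60

0) CA
1) AAACCB
2) CCBCCBCCBAAAAAABCC
3) AAAAAABCCAAAAAABCCAAAAAABCCCCBCCBCCBCCBCCBCCBBCCAAAAAA
4) CCBCCBCCBCCBCCBCCBBCCAAAAAACCBCCBCCBCCBCCBCCBBCCAAAAAACCBC…ABCCAAAAAABCCAAAAAABCCAAAAAABCCBCCAAAAAACCBCCBCCBCCBCCBCCB  (len 162)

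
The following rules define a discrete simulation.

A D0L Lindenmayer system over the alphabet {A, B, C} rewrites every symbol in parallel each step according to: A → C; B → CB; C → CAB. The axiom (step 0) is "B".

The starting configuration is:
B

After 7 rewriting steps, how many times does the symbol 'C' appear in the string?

126

t=0: B
t=1: CB
t=2: CABCB
t=3: CABCCBCABCB
t=4: CABCCBCABCABCBCABCCBCABCB
t=5: CABCCBCABCABCBCABCCBCABCCBCABCBCABCCBCABCABCBCABCCBCABCB
t=6: CABCCBCABCABCBCABCCBCABCCBCABCBCABCCBCABCABCBCABCCBCABCABC…CBCABCCBCABCABCBCABCCBCABCCBCABCBCABCCBCABCABCBCABCCBCABCB  (len 126)
t=7: CABCCBCABCABCBCABCCBCABCCBCABCBCABCCBCABCABCBCABCCBCABCABC…CBCABCCBCABCABCBCABCCBCABCCBCABCBCABCCBCABCABCBCABCCBCABCB  (len 283)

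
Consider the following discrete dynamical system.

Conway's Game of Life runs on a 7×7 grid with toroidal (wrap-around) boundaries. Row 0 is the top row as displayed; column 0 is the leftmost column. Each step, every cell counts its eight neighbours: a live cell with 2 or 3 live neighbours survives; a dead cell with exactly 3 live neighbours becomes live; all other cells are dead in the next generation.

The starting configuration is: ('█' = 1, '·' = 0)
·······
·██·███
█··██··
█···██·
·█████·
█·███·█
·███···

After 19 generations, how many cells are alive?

11

[0] ·······
·██·███
█··██··
█···██·
·█████·
█·███·█
·███···
[1] █···██·
███·███
█·█····
█······
·······
█·····█
██··█··
[2] ··█····
··█·█··
··██·█·
·█·····
█·····█
██····█
·█··█··
[3] ·██····
·██·█··
·████··
███···█
······█
·█···██
·██····
[4] █······
█···█··
····██·
·····██
··█····
·██··██
·······
[5] ·······
····███
····█··
····███
███····
·██····
██····█
[6] ·······
····██·
···█···
██·████
█·██·██
······█
███····
[7] ·█·····
····█··
█·██···
·█·····
··██···
···█·█·
██·····
[8] ██·····
·███···
·███···
·█·····
··███··
·█·██··
███····
[9] ···█···
···█···
█··█···
·█··█··
·█··█··
█···█··
···█···
[10] ··███··
··███··
··███··
█████··
██·███·
···██··
···██··
[11] ·····█·
·█···█·
·····█·
█·····█
█····██
·······
·····█·
[12] ····███
····███
█····█·
█······
█····█·
·····█·
·······
[13] ····█·█
█······
█···██·
██·····
·······
······█
····█·█
[14] █·····█
█···█··
█······
██····█
█······
·····█·
█·····█
[15] ·█···█·
██·····
·······
·█····█
██·····
█······
█····█·
[16] ·█·····
██·····
·█·····
·█·····
·█····█
█······
██·····
[17] ··█····
███····
·██····
·██····
·█·····
······█
██·····
[18] ··█····
█··█···
···█···
█······
███····
·█·····
██·····
[19] █·█····
··██···
·······
█·█····
█·█····
·······
███····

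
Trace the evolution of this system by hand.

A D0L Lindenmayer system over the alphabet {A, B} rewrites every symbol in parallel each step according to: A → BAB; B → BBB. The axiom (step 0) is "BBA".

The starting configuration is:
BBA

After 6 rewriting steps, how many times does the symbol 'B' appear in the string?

gen 0: BBA
gen 1: BBBBBBBAB
gen 2: BBBBBBBBBBBBBBBBBBBBBBABBBB
gen 3: BBBBBBBBBBBBBBBBBBBBBBBBBBBBBBBBBBBBBBBBBBBBBBBBBBBBBBBBBBBBBBBBBBBABBBBBBBBBBBBB
gen 4: BBBBBBBBBBBBBBBBBBBBBBBBBBBBBBBBBBBBBBBBBBBBBBBBBBBBBBBBBB…BBBBBBBBBBBBBBBBBABBBBBBBBBBBBBBBBBBBBBBBBBBBBBBBBBBBBBBBB  (len 243)
gen 5: BBBBBBBBBBBBBBBBBBBBBBBBBBBBBBBBBBBBBBBBBBBBBBBBBBBBBBBBBB…BBBBBBBBBBBBBBBBBBBBBBBBBBBBBBBBBBBBBBBBBBBBBBBBBBBBBBBBBB  (len 729)
gen 6: BBBBBBBBBBBBBBBBBBBBBBBBBBBBBBBBBBBBBBBBBBBBBBBBBBBBBBBBBB…BBBBBBBBBBBBBBBBBBBBBBBBBBBBBBBBBBBBBBBBBBBBBBBBBBBBBBBBBB  (len 2187)

2186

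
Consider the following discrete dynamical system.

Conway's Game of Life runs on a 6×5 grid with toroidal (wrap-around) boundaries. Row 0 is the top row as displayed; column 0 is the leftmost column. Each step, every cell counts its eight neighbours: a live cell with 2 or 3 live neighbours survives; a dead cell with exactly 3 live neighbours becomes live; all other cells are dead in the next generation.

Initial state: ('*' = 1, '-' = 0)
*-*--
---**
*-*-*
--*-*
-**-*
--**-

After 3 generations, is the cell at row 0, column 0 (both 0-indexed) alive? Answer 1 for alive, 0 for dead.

[0] *-*--
---**
*-*-*
--*-*
-**-*
--**-
[1] -**--
--*--
***--
--*-*
**--*
*---*
[2] ****-
*--*-
*-*--
--*-*
-*---
--***
[3] *----
*--*-
*-*--
*-**-
**--*
----*

1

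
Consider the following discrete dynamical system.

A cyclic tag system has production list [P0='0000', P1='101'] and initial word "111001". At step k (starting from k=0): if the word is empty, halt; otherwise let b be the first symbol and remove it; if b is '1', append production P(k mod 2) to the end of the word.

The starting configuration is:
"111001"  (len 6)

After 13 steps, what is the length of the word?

step 0: "111001"  (len 6)
step 1: "110010000"  (len 9)
step 2: "10010000101"  (len 11)
step 3: "00100001010000"  (len 14)
step 4: "0100001010000"  (len 13)
step 5: "100001010000"  (len 12)
step 6: "00001010000101"  (len 14)
step 7: "0001010000101"  (len 13)
step 8: "001010000101"  (len 12)
step 9: "01010000101"  (len 11)
step 10: "1010000101"  (len 10)
step 11: "0100001010000"  (len 13)
step 12: "100001010000"  (len 12)
step 13: "000010100000000"  (len 15)

15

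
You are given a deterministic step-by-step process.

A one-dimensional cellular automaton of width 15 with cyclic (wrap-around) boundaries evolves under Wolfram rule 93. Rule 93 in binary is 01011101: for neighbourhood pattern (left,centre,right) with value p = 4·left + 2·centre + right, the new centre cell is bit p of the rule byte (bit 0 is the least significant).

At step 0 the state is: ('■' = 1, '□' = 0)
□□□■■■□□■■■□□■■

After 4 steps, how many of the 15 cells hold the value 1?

9

gen 0: □□□■■■□□■■■□□■■
gen 1: ■■□■□■■□■□■■□■■
gen 2: □■□■□■■□■□■■□■□
gen 3: □■□■□■■□■□■■□■■
gen 4: □■□■□■■□■□■■□■■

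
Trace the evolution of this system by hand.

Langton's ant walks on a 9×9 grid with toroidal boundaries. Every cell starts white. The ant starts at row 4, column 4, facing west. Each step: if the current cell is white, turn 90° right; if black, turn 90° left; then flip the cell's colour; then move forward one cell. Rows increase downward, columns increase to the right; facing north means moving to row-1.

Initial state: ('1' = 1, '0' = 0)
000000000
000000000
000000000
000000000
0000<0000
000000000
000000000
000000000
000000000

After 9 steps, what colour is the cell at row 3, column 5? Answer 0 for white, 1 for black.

1

k=0  000000000
000000000
000000000
000000000
0000<0000
000000000
000000000
000000000
000000000
k=1  000000000
000000000
000000000
0000^0000
000010000
000000000
000000000
000000000
000000000
k=2  000000000
000000000
000000000
00001>000
000010000
000000000
000000000
000000000
000000000
k=3  000000000
000000000
000000000
000011000
00001v000
000000000
000000000
000000000
000000000
k=4  000000000
000000000
000000000
000011000
0000<1000
000000000
000000000
000000000
000000000
k=5  000000000
000000000
000000000
000011000
000001000
0000v0000
000000000
000000000
000000000
k=6  000000000
000000000
000000000
000011000
000001000
000<10000
000000000
000000000
000000000
k=7  000000000
000000000
000000000
000011000
000^01000
000110000
000000000
000000000
000000000
k=8  000000000
000000000
000000000
000011000
0001>1000
000110000
000000000
000000000
000000000
k=9  000000000
000000000
000000000
000011000
000111000
0001v0000
000000000
000000000
000000000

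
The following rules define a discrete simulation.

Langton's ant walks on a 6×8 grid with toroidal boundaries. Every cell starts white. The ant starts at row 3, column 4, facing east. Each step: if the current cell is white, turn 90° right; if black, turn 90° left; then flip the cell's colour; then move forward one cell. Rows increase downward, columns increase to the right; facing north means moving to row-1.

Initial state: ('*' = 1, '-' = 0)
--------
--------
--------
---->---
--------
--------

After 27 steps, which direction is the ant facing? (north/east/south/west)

k=0  --------
--------
--------
---->---
--------
--------
k=1  --------
--------
--------
----*---
----v---
--------
k=2  --------
--------
--------
----*---
---<*---
--------
k=3  --------
--------
--------
---^*---
---**---
--------
k=4  --------
--------
--------
---*>---
---**---
--------
k=5  --------
--------
----^---
---*----
---**---
--------
k=6  --------
--------
----*>--
---*----
---**---
--------
k=7  --------
--------
----**--
---*-v--
---**---
--------
k=8  --------
--------
----**--
---*<*--
---**---
--------
k=9  --------
--------
----^*--
---***--
---**---
--------
k=10  --------
--------
---<-*--
---***--
---**---
--------
k=11  --------
---^----
---*-*--
---***--
---**---
--------
k=12  --------
---*>---
---*-*--
---***--
---**---
--------
k=13  --------
---**---
---*v*--
---***--
---**---
--------
k=14  --------
---**---
---<**--
---***--
---**---
--------
k=15  --------
---**---
----**--
---v**--
---**---
--------
k=16  --------
---**---
----**--
---->*--
---**---
--------
k=17  --------
---**---
----^*--
-----*--
---**---
--------
k=18  --------
---**---
---<-*--
-----*--
---**---
--------
k=19  --------
---^*---
---*-*--
-----*--
---**---
--------
k=20  --------
--<-*---
---*-*--
-----*--
---**---
--------
k=21  --^-----
--*-*---
---*-*--
-----*--
---**---
--------
k=22  --*>----
--*-*---
---*-*--
-----*--
---**---
--------
k=23  --**----
--*v*---
---*-*--
-----*--
---**---
--------
k=24  --**----
--<**---
---*-*--
-----*--
---**---
--------
k=25  --**----
---**---
--v*-*--
-----*--
---**---
--------
k=26  --**----
---**---
-<**-*--
-----*--
---**---
--------
k=27  --**----
-^-**---
-***-*--
-----*--
---**---
--------

north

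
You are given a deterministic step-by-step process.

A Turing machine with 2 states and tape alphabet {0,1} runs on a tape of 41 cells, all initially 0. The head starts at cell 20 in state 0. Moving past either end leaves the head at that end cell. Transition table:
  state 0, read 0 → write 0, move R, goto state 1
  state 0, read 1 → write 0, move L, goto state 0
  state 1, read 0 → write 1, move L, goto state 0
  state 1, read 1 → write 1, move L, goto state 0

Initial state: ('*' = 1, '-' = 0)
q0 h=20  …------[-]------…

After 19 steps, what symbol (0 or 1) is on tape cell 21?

1

step 0: q0 h=20  …------[-]------…
step 1: q1 h=21  …------[-]------…
step 2: q0 h=20  …------[-]*-----…
step 3: q1 h=21  …------[*]------…
step 4: q0 h=20  …------[-]*-----…
step 5: q1 h=21  …------[*]------…
step 6: q0 h=20  …------[-]*-----…
step 7: q1 h=21  …------[*]------…
step 8: q0 h=20  …------[-]*-----…
step 9: q1 h=21  …------[*]------…
step 10: q0 h=20  …------[-]*-----…
step 11: q1 h=21  …------[*]------…
step 12: q0 h=20  …------[-]*-----…
step 13: q1 h=21  …------[*]------…
step 14: q0 h=20  …------[-]*-----…
step 15: q1 h=21  …------[*]------…
step 16: q0 h=20  …------[-]*-----…
step 17: q1 h=21  …------[*]------…
step 18: q0 h=20  …------[-]*-----…
step 19: q1 h=21  …------[*]------…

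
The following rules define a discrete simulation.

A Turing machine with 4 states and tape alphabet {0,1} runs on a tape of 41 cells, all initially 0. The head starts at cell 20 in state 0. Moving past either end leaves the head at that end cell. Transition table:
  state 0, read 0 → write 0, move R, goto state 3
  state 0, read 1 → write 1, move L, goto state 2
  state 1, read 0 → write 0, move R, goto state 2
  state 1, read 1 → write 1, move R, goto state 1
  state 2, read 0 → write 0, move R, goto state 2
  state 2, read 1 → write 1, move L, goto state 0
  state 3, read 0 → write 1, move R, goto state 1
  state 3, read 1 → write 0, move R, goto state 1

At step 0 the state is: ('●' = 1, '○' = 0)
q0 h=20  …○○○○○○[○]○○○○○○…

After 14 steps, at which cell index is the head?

34

[0] q0 h=20  …○○○○○○[○]○○○○○○…
[1] q3 h=21  …○○○○○○[○]○○○○○○…
[2] q1 h=22  …○○○○○●[○]○○○○○○…
[3] q2 h=23  …○○○○●○[○]○○○○○○…
[4] q2 h=24  …○○○●○○[○]○○○○○○…
[5] q2 h=25  …○○●○○○[○]○○○○○○…
[6] q2 h=26  …○●○○○○[○]○○○○○○…
[7] q2 h=27  …●○○○○○[○]○○○○○○…
[8] q2 h=28  …○○○○○○[○]○○○○○○…
[9] q2 h=29  …○○○○○○[○]○○○○○○…
[10] q2 h=30  …○○○○○○[○]○○○○○○…
[11] q2 h=31  …○○○○○○[○]○○○○○○…
[12] q2 h=32  …○○○○○○[○]○○○○○○…
[13] q2 h=33  …○○○○○○[○]○○○○○○…
[14] q2 h=34  …○○○○○○[○]○○○○○○|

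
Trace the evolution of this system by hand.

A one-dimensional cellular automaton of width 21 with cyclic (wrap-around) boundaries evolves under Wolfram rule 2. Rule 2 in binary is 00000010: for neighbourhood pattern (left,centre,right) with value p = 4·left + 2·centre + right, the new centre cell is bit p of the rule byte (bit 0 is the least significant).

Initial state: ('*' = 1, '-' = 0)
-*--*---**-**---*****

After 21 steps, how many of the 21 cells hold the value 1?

[0] -*--*---**-**---*****
[1] ---*---*-------*-----
[2] --*---*-------*------
[3] -*---*-------*-------
[4] *---*-------*--------
[5] ---*-------*--------*
[6] --*-------*--------*-
[7] -*-------*--------*--
[8] *-------*--------*---
[9] -------*--------*---*
[10] ------*--------*---*-
[11] -----*--------*---*--
[12] ----*--------*---*---
[13] ---*--------*---*----
[14] --*--------*---*-----
[15] -*--------*---*------
[16] *--------*---*-------
[17] --------*---*-------*
[18] -------*---*-------*-
[19] ------*---*-------*--
[20] -----*---*-------*---
[21] ----*---*-------*----

3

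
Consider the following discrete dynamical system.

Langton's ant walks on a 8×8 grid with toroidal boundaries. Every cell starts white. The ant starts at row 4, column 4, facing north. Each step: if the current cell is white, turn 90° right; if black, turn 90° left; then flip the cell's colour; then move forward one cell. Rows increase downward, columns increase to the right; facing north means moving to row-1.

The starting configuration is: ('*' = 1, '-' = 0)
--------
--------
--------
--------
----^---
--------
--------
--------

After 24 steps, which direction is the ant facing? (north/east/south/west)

t=0: --------
--------
--------
--------
----^---
--------
--------
--------
t=1: --------
--------
--------
--------
----*>--
--------
--------
--------
t=2: --------
--------
--------
--------
----**--
-----v--
--------
--------
t=3: --------
--------
--------
--------
----**--
----<*--
--------
--------
t=4: --------
--------
--------
--------
----^*--
----**--
--------
--------
t=5: --------
--------
--------
--------
---<-*--
----**--
--------
--------
t=6: --------
--------
--------
---^----
---*-*--
----**--
--------
--------
t=7: --------
--------
--------
---*>---
---*-*--
----**--
--------
--------
t=8: --------
--------
--------
---**---
---*v*--
----**--
--------
--------
t=9: --------
--------
--------
---**---
---<**--
----**--
--------
--------
t=10: --------
--------
--------
---**---
----**--
---v**--
--------
--------
t=11: --------
--------
--------
---**---
----**--
--<***--
--------
--------
t=12: --------
--------
--------
---**---
--^-**--
--****--
--------
--------
t=13: --------
--------
--------
---**---
--*>**--
--****--
--------
--------
t=14: --------
--------
--------
---**---
--****--
--*v**--
--------
--------
t=15: --------
--------
--------
---**---
--****--
--*->*--
--------
--------
t=16: --------
--------
--------
---**---
--**^*--
--*--*--
--------
--------
t=17: --------
--------
--------
---**---
--*<-*--
--*--*--
--------
--------
t=18: --------
--------
--------
---**---
--*--*--
--*v-*--
--------
--------
t=19: --------
--------
--------
---**---
--*--*--
--<*-*--
--------
--------
t=20: --------
--------
--------
---**---
--*--*--
---*-*--
--v-----
--------
t=21: --------
--------
--------
---**---
--*--*--
---*-*--
-<*-----
--------
t=22: --------
--------
--------
---**---
--*--*--
-^-*-*--
-**-----
--------
t=23: --------
--------
--------
---**---
--*--*--
-*>*-*--
-**-----
--------
t=24: --------
--------
--------
---**---
--*--*--
-***-*--
-*v-----
--------

south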